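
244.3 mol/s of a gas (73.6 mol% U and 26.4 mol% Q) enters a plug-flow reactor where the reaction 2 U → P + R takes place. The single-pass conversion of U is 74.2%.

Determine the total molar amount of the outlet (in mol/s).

244 mol/s

U reacted = 0.742 × 179.8 = 133.4 mol/s; ν_U = −2, so ξ = 133.4/2 = 66.71 mol/s.
Outlet amounts (n = n₀ + ν ξ):
  U: 179.8 − 2(66.71) = 46.39
  P: 0 + 1(66.71) = 66.71
  R: 0 + 1(66.71) = 66.71
  Q: 64.5 (inert)
Total out = 46.39 + 66.71 + 66.71 + 64.5 = 244.3 mol/s.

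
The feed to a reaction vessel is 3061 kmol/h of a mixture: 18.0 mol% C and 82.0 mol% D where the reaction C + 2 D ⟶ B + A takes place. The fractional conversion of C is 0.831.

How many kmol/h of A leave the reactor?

C reacted = 0.831 × 551 = 457.9 kmol/h; ν_C = −1, so ξ = 457.9/1 = 457.9 kmol/h.
Outlet amounts (n = n₀ + ν ξ):
  C: 551 − 1(457.9) = 93.12
  D: 2510 − 2(457.9) = 1594
  B: 0 + 1(457.9) = 457.9
  A: 0 + 1(457.9) = 457.9

458 kmol/h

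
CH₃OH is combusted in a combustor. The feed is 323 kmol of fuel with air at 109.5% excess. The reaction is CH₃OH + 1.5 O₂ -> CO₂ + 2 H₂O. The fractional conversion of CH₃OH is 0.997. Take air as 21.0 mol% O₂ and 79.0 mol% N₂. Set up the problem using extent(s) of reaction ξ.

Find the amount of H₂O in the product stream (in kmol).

Stoichiometric O₂ = 1.5 × 323 = 484.5 kmol; O₂ fed = 484.5 × 2.095 = 1015 kmol.
N₂ fed = 1015 × 79/21 = 3818 kmol.
Fuel reacted = 0.997 × 323 → ξ = 322 kmol.
Outlet (n = n₀ + ν ξ):
  CH₃OH: 323 − 1(322) = 0.969
  O₂: 1015 − 1.5(322) = 532
  N₂: 3818 (inert)
  CO₂: 0 + 1(322) = 322
  H₂O: 0 + 2(322) = 644.1

644 kmol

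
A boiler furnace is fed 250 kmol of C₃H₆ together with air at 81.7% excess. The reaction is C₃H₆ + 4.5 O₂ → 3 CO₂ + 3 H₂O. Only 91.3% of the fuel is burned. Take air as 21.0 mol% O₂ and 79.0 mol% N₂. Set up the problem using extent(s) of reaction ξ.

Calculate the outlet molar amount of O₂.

Stoichiometric O₂ = 4.5 × 250 = 1125 kmol; O₂ fed = 1125 × 1.817 = 2044 kmol.
N₂ fed = 2044 × 79/21 = 7690 kmol.
Fuel reacted = 0.913 × 250 → ξ = 228.2 kmol.
Outlet (n = n₀ + ν ξ):
  C₃H₆: 250 − 1(228.2) = 21.75
  O₂: 2044 − 4.5(228.2) = 1017
  N₂: 7690 (inert)
  CO₂: 0 + 3(228.2) = 684.8
  H₂O: 0 + 3(228.2) = 684.8

1020 kmol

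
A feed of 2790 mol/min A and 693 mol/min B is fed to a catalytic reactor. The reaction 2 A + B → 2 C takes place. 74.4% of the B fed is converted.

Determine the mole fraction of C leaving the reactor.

0.348

B reacted = 0.744 × 693 = 515.6 mol/min; ν_B = −1, so ξ = 515.6/1 = 515.6 mol/min.
Outlet amounts (n = n₀ + ν ξ):
  A: 2790 − 2(515.6) = 1759
  B: 693 − 1(515.6) = 177.4
  C: 0 + 2(515.6) = 1031
Total out = 2967 mol/min; y_C = 1031 / 2967 = 0.3475.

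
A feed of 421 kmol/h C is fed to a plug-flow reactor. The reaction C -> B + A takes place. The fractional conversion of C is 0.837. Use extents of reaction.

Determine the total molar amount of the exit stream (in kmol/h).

C reacted = 0.837 × 421 = 352.4 kmol/h; ν_C = −1, so ξ = 352.4/1 = 352.4 kmol/h.
Outlet amounts (n = n₀ + ν ξ):
  C: 421 − 1(352.4) = 68.62
  B: 0 + 1(352.4) = 352.4
  A: 0 + 1(352.4) = 352.4
Total out = 68.62 + 352.4 + 352.4 = 773.4 kmol/h.

773 kmol/h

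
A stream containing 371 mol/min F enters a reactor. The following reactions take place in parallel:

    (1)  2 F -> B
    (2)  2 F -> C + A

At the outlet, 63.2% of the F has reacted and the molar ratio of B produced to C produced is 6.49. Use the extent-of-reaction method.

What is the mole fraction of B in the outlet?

0.377

Conversion of F: F consumed = 0.632 × 371 = 234.5 mol/min = 2ξ₁ + 2ξ₂.
Selectivity: 1ξ₁ / (1ξ₂) = 6.49 → ξ₁ = 6.49 ξ₂.
Substitute: (2·6.49 + 2) ξ₂ = 234.5 → ξ₂ = 15.65 mol/min, ξ₁ = 101.6 mol/min.
Outlet amounts (n = n₀ + Σ ν·ξ):
  F: 371 − 2(101.6) − 2(15.65) = 136.5
  B: 0 + 1(101.6) = 101.6
  C: 0 + 1(15.65) = 15.65
  A: 0 + 1(15.65) = 15.65
Total out = 269.4 mol/min; y_B = 101.6 / 269.4 = 0.3771.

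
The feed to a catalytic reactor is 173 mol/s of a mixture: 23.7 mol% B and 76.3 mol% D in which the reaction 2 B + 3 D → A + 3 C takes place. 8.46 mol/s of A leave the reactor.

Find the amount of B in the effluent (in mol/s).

24.1 mol/s

For A: n = n₀ + 1ξ → 8.46 = 0 + 1ξ, giving ξ = 8.46 mol/s.
Outlet amounts (n = n₀ + ν ξ):
  B: 41 − 2(8.46) = 24.08
  D: 132 − 3(8.46) = 106.6
  A: 0 + 1(8.46) = 8.46
  C: 0 + 3(8.46) = 25.38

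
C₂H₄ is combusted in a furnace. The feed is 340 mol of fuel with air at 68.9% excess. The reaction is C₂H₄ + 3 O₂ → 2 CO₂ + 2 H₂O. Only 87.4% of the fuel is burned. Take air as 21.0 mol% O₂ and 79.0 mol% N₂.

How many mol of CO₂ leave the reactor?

Stoichiometric O₂ = 3 × 340 = 1020 mol; O₂ fed = 1020 × 1.689 = 1723 mol.
N₂ fed = 1723 × 79/21 = 6481 mol.
Fuel reacted = 0.874 × 340 → ξ = 297.2 mol.
Outlet (n = n₀ + ν ξ):
  C₂H₄: 340 − 1(297.2) = 42.84
  O₂: 1723 − 3(297.2) = 831.3
  N₂: 6481 (inert)
  CO₂: 0 + 2(297.2) = 594.3
  H₂O: 0 + 2(297.2) = 594.3

594 mol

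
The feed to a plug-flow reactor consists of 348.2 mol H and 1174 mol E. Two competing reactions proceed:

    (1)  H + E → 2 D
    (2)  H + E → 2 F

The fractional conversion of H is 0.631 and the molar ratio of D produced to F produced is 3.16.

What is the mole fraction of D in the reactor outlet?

Conversion of H: H consumed = 0.631 × 348.2 = 219.7 mol = 1ξ₁ + 1ξ₂.
Selectivity: 2ξ₁ / (2ξ₂) = 3.16 → ξ₁ = 3.16 ξ₂.
Substitute: (1·3.16 + 1) ξ₂ = 219.7 → ξ₂ = 52.82 mol, ξ₁ = 166.9 mol.
Outlet amounts (n = n₀ + Σ ν·ξ):
  H: 348.2 − 1(166.9) − 1(52.82) = 128.5
  E: 1174 − 1(166.9) − 1(52.82) = 954.3
  D: 0 + 2(166.9) = 333.8
  F: 0 + 2(52.82) = 105.6
Total out = 1522 mol; y_D = 333.8 / 1522 = 0.2193.

0.219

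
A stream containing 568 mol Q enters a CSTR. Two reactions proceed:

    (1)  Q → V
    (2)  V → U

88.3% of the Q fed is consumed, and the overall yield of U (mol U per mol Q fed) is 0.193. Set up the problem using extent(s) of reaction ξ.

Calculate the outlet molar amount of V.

Conversion of Q: Q consumed = 1ξ₁ = 0.883 × 568 → ξ₁ = 501.5 mol.
Yield of U: 1ξ₂ / 568 = 0.193 → ξ₂ = 109.6 mol.
Outlet amounts (n = n₀ + Σ ν·ξ):
  Q: 568 − 1(501.5) = 66.46
  V: 0 + 1(501.5) − 1(109.6) = 391.9
  U: 0 + 1(109.6) = 109.6

392 mol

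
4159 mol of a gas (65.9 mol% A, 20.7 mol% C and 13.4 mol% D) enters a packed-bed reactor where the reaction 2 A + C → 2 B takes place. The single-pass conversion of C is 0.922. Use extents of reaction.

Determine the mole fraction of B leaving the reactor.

0.472

C reacted = 0.922 × 860.9 = 793.8 mol; ν_C = −1, so ξ = 793.8/1 = 793.8 mol.
Outlet amounts (n = n₀ + ν ξ):
  A: 2741 − 2(793.8) = 1153
  C: 860.9 − 1(793.8) = 67.15
  B: 0 + 2(793.8) = 1588
  D: 557.3 (inert)
Total out = 3365 mol; y_B = 1588 / 3365 = 0.4717.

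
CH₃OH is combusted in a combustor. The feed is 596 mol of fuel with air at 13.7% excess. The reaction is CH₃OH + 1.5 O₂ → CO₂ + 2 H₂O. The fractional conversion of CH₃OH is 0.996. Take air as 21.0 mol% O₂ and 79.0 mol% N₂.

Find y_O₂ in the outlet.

Stoichiometric O₂ = 1.5 × 596 = 894 mol; O₂ fed = 894 × 1.137 = 1016 mol.
N₂ fed = 1016 × 79/21 = 3824 mol.
Fuel reacted = 0.996 × 596 → ξ = 593.6 mol.
Outlet (n = n₀ + ν ξ):
  CH₃OH: 596 − 1(593.6) = 2.384
  O₂: 1016 − 1.5(593.6) = 126.1
  N₂: 3824 (inert)
  CO₂: 0 + 1(593.6) = 593.6
  H₂O: 0 + 2(593.6) = 1187
Total out = 5733 mol; y_O₂ = 126.1 / 5733 = 0.02199.

0.022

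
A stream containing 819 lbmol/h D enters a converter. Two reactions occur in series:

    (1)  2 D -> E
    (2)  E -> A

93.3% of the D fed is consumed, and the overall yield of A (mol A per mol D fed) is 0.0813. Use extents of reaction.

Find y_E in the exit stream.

0.722

Conversion of D: D consumed = 2ξ₁ = 0.933 × 819 → ξ₁ = 382.1 lbmol/h.
Yield of A: 1ξ₂ / 819 = 0.0813 → ξ₂ = 66.58 lbmol/h.
Outlet amounts (n = n₀ + Σ ν·ξ):
  D: 819 − 2(382.1) = 54.87
  E: 0 + 1(382.1) − 1(66.58) = 315.5
  A: 0 + 1(66.58) = 66.58
Total out = 436.9 lbmol/h; y_E = 315.5 / 436.9 = 0.722.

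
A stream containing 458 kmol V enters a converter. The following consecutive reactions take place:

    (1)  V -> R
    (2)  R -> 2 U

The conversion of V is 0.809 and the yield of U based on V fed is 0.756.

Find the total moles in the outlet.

Conversion of V: V consumed = 1ξ₁ = 0.809 × 458 → ξ₁ = 370.5 kmol.
Yield of U: 2ξ₂ / 458 = 0.756 → ξ₂ = 173.1 kmol.
Outlet amounts (n = n₀ + Σ ν·ξ):
  V: 458 − 1(370.5) = 87.48
  R: 0 + 1(370.5) − 1(173.1) = 197.4
  U: 0 + 2(173.1) = 346.2
Total out = 87.48 + 197.4 + 346.2 = 631.1 kmol.

631 kmol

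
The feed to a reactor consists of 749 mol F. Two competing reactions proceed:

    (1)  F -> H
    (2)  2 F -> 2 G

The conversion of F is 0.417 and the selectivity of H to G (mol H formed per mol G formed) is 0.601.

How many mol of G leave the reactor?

Conversion of F: F consumed = 0.417 × 749 = 312.3 mol = 1ξ₁ + 2ξ₂.
Selectivity: 1ξ₁ / (2ξ₂) = 0.601 → ξ₁ = 1.202 ξ₂.
Substitute: (1·1.202 + 2) ξ₂ = 312.3 → ξ₂ = 97.54 mol, ξ₁ = 117.2 mol.
Outlet amounts (n = n₀ + Σ ν·ξ):
  F: 749 − 1(117.2) − 2(97.54) = 436.7
  H: 0 + 1(117.2) = 117.2
  G: 0 + 2(97.54) = 195.1

195 mol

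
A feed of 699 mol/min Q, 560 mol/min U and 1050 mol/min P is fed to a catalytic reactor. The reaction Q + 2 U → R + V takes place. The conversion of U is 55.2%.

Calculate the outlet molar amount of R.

155 mol/min

U reacted = 0.552 × 560 = 309.1 mol/min; ν_U = −2, so ξ = 309.1/2 = 154.6 mol/min.
Outlet amounts (n = n₀ + ν ξ):
  Q: 699 − 1(154.6) = 544.4
  U: 560 − 2(154.6) = 250.9
  R: 0 + 1(154.6) = 154.6
  V: 0 + 1(154.6) = 154.6
  P: 1050 (inert)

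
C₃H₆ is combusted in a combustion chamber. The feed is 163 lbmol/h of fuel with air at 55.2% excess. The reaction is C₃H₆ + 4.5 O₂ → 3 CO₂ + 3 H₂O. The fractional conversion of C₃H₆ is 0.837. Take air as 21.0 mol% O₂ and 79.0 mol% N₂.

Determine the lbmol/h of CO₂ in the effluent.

Stoichiometric O₂ = 4.5 × 163 = 733.5 lbmol/h; O₂ fed = 733.5 × 1.552 = 1138 lbmol/h.
N₂ fed = 1138 × 79/21 = 4283 lbmol/h.
Fuel reacted = 0.837 × 163 → ξ = 136.4 lbmol/h.
Outlet (n = n₀ + ν ξ):
  C₃H₆: 163 − 1(136.4) = 26.57
  O₂: 1138 − 4.5(136.4) = 524.5
  N₂: 4283 (inert)
  CO₂: 0 + 3(136.4) = 409.3
  H₂O: 0 + 3(136.4) = 409.3

409 lbmol/h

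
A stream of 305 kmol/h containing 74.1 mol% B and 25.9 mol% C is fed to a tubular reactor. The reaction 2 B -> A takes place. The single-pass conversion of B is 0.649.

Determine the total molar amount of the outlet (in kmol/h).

232 kmol/h

B reacted = 0.649 × 226 = 146.7 kmol/h; ν_B = −2, so ξ = 146.7/2 = 73.34 kmol/h.
Outlet amounts (n = n₀ + ν ξ):
  B: 226 − 2(73.34) = 79.33
  A: 0 + 1(73.34) = 73.34
  C: 79 (inert)
Total out = 79.33 + 73.34 + 79 = 231.7 kmol/h.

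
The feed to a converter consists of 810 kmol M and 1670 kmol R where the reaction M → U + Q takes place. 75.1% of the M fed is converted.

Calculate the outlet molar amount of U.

608 kmol

M reacted = 0.751 × 810 = 608.3 kmol; ν_M = −1, so ξ = 608.3/1 = 608.3 kmol.
Outlet amounts (n = n₀ + ν ξ):
  M: 810 − 1(608.3) = 201.7
  U: 0 + 1(608.3) = 608.3
  Q: 0 + 1(608.3) = 608.3
  R: 1670 (inert)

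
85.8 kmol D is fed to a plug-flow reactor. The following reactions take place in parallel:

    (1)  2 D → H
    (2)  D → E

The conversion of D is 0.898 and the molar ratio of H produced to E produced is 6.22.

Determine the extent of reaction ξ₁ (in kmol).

ξ₁ = 35.7 kmol

Conversion of D: D consumed = 0.898 × 85.8 = 77.05 kmol = 2ξ₁ + 1ξ₂.
Selectivity: 1ξ₁ / (1ξ₂) = 6.22 → ξ₁ = 6.22 ξ₂.
Substitute: (2·6.22 + 1) ξ₂ = 77.05 → ξ₂ = 5.733 kmol, ξ₁ = 35.66 kmol.
Outlet amounts (n = n₀ + Σ ν·ξ):
  D: 85.8 − 2(35.66) − 1(5.733) = 8.752
  H: 0 + 1(35.66) = 35.66
  E: 0 + 1(5.733) = 5.733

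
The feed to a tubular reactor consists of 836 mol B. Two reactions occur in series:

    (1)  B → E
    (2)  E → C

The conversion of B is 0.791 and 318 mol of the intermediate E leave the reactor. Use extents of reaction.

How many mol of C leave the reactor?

Conversion of B: B consumed = 1ξ₁ = 0.791 × 836 → ξ₁ = 661.3 mol.
E balance: n_E = 0 + 1ξ₁ − 1ξ₂ = 318 → ξ₂ = (1·661.3 − 318)/1 = 343.3 mol.
Outlet amounts (n = n₀ + Σ ν·ξ):
  B: 836 − 1(661.3) = 174.7
  E: 0 + 1(661.3) − 1(343.3) = 318
  C: 0 + 1(343.3) = 343.3

343 mol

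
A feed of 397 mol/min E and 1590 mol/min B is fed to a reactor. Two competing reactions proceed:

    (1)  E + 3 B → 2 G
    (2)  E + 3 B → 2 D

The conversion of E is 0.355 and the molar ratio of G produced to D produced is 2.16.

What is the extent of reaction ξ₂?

Conversion of E: E consumed = 0.355 × 397 = 140.9 mol/min = 1ξ₁ + 1ξ₂.
Selectivity: 2ξ₁ / (2ξ₂) = 2.16 → ξ₁ = 2.16 ξ₂.
Substitute: (1·2.16 + 1) ξ₂ = 140.9 → ξ₂ = 44.6 mol/min, ξ₁ = 96.34 mol/min.
Outlet amounts (n = n₀ + Σ ν·ξ):
  E: 397 − 1(96.34) − 1(44.6) = 256.1
  B: 1590 − 3(96.34) − 3(44.6) = 1167
  G: 0 + 2(96.34) = 192.7
  D: 0 + 2(44.6) = 89.2

ξ₂ = 44.6 mol/min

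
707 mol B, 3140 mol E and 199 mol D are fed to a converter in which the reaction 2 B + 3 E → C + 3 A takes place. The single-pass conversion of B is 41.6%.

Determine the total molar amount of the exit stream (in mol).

3900 mol

B reacted = 0.416 × 707 = 294.1 mol; ν_B = −2, so ξ = 294.1/2 = 147.1 mol.
Outlet amounts (n = n₀ + ν ξ):
  B: 707 − 2(147.1) = 412.9
  E: 3140 − 3(147.1) = 2699
  C: 0 + 1(147.1) = 147.1
  A: 0 + 3(147.1) = 441.2
  D: 199 (inert)
Total out = 412.9 + 2699 + 147.1 + 441.2 + 199 = 3899 mol.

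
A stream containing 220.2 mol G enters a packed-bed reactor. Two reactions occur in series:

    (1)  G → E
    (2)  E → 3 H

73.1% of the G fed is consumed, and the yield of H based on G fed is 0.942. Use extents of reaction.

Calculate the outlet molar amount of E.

91.8 mol

Conversion of G: G consumed = 1ξ₁ = 0.731 × 220.2 → ξ₁ = 161 mol.
Yield of H: 3ξ₂ / 220.2 = 0.942 → ξ₂ = 69.14 mol.
Outlet amounts (n = n₀ + Σ ν·ξ):
  G: 220.2 − 1(161) = 59.23
  E: 0 + 1(161) − 1(69.14) = 91.82
  H: 0 + 3(69.14) = 207.4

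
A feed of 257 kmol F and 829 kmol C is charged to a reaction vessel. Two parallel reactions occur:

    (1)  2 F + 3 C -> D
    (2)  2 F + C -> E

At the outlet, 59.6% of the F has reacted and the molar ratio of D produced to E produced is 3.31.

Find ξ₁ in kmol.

Conversion of F: F consumed = 0.596 × 257 = 153.2 kmol = 2ξ₁ + 2ξ₂.
Selectivity: 1ξ₁ / (1ξ₂) = 3.31 → ξ₁ = 3.31 ξ₂.
Substitute: (2·3.31 + 2) ξ₂ = 153.2 → ξ₂ = 17.77 kmol, ξ₁ = 58.82 kmol.
Outlet amounts (n = n₀ + Σ ν·ξ):
  F: 257 − 2(58.82) − 2(17.77) = 103.8
  C: 829 − 3(58.82) − 1(17.77) = 634.8
  D: 0 + 1(58.82) = 58.82
  E: 0 + 1(17.77) = 17.77

ξ₁ = 58.8 kmol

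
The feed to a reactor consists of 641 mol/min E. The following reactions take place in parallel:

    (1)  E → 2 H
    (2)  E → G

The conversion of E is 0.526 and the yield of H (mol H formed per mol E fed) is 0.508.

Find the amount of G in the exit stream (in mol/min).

174 mol/min

Yield of H: 2ξ₁ / 641 = 0.508 → ξ₁ = 162.8 mol/min.
Conversion of E: 1ξ₁ + 1ξ₂ = 0.526 × 641 = 337.2 → ξ₂ = 174.4 mol/min.
Outlet amounts (n = n₀ + Σ ν·ξ):
  E: 641 − 1(162.8) − 1(174.4) = 303.8
  H: 0 + 2(162.8) = 325.6
  G: 0 + 1(174.4) = 174.4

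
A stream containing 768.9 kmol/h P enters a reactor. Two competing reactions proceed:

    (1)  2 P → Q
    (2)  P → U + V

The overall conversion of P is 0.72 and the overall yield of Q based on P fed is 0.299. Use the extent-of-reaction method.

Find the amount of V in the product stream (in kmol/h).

Yield of Q: 1ξ₁ / 768.9 = 0.299 → ξ₁ = 229.9 kmol/h.
Conversion of P: 2ξ₁ + 1ξ₂ = 0.72 × 768.9 = 553.6 → ξ₂ = 93.81 kmol/h.
Outlet amounts (n = n₀ + Σ ν·ξ):
  P: 768.9 − 2(229.9) − 1(93.81) = 215.3
  Q: 0 + 1(229.9) = 229.9
  U: 0 + 1(93.81) = 93.81
  V: 0 + 1(93.81) = 93.81

93.8 kmol/h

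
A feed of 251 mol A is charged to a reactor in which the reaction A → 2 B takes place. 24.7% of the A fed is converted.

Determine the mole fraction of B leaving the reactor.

A reacted = 0.247 × 251 = 62 mol; ν_A = −1, so ξ = 62/1 = 62 mol.
Outlet amounts (n = n₀ + ν ξ):
  A: 251 − 1(62) = 189
  B: 0 + 2(62) = 124
Total out = 313 mol; y_B = 124 / 313 = 0.3962.

0.396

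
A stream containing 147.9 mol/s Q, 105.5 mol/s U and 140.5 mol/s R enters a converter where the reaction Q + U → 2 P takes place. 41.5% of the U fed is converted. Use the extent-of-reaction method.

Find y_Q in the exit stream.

0.264

U reacted = 0.415 × 105.5 = 43.78 mol/s; ν_U = −1, so ξ = 43.78/1 = 43.78 mol/s.
Outlet amounts (n = n₀ + ν ξ):
  Q: 147.9 − 1(43.78) = 104.1
  U: 105.5 − 1(43.78) = 61.72
  P: 0 + 2(43.78) = 87.56
  R: 140.5 (inert)
Total out = 393.9 mol/s; y_Q = 104.1 / 393.9 = 0.2643.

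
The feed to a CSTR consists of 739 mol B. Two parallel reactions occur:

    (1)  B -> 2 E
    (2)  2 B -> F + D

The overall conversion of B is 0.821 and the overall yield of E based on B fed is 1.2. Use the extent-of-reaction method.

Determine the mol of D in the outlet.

Yield of E: 2ξ₁ / 739 = 1.2 → ξ₁ = 443.4 mol.
Conversion of B: 1ξ₁ + 2ξ₂ = 0.821 × 739 = 606.7 → ξ₂ = 81.66 mol.
Outlet amounts (n = n₀ + Σ ν·ξ):
  B: 739 − 1(443.4) − 2(81.66) = 132.3
  E: 0 + 2(443.4) = 886.8
  F: 0 + 1(81.66) = 81.66
  D: 0 + 1(81.66) = 81.66

81.7 mol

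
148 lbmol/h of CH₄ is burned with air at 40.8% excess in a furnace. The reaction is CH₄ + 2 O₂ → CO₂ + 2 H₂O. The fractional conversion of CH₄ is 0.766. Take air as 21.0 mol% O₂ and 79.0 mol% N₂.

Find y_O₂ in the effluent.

Stoichiometric O₂ = 2 × 148 = 296 lbmol/h; O₂ fed = 296 × 1.408 = 416.8 lbmol/h.
N₂ fed = 416.8 × 79/21 = 1568 lbmol/h.
Fuel reacted = 0.766 × 148 → ξ = 113.4 lbmol/h.
Outlet (n = n₀ + ν ξ):
  CH₄: 148 − 1(113.4) = 34.63
  O₂: 416.8 − 2(113.4) = 190
  N₂: 1568 (inert)
  CO₂: 0 + 1(113.4) = 113.4
  H₂O: 0 + 2(113.4) = 226.7
Total out = 2133 lbmol/h; y_O₂ = 190 / 2133 = 0.08911.

0.0891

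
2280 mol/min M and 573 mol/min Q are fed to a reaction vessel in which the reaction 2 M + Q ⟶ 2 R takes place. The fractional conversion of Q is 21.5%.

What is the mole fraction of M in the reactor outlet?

0.745

Q reacted = 0.215 × 573 = 123.2 mol/min; ν_Q = −1, so ξ = 123.2/1 = 123.2 mol/min.
Outlet amounts (n = n₀ + ν ξ):
  M: 2280 − 2(123.2) = 2034
  Q: 573 − 1(123.2) = 449.8
  R: 0 + 2(123.2) = 246.4
Total out = 2730 mol/min; y_M = 2034 / 2730 = 0.745.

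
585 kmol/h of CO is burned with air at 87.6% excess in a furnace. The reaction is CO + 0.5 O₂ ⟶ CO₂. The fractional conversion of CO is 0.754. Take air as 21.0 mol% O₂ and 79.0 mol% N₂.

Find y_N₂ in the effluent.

0.693

Stoichiometric O₂ = 0.5 × 585 = 292.5 kmol/h; O₂ fed = 292.5 × 1.876 = 548.7 kmol/h.
N₂ fed = 548.7 × 79/21 = 2064 kmol/h.
Fuel reacted = 0.754 × 585 → ξ = 441.1 kmol/h.
Outlet (n = n₀ + ν ξ):
  CO: 585 − 1(441.1) = 143.9
  O₂: 548.7 − 0.5(441.1) = 328.2
  N₂: 2064 (inert)
  CO₂: 0 + 1(441.1) = 441.1
Total out = 2977 kmol/h; y_N₂ = 2064 / 2977 = 0.6933.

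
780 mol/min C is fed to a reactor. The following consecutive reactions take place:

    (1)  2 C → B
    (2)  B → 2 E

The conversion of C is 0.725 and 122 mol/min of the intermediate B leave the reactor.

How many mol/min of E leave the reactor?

322 mol/min

Conversion of C: C consumed = 2ξ₁ = 0.725 × 780 → ξ₁ = 282.8 mol/min.
B balance: n_B = 0 + 1ξ₁ − 1ξ₂ = 122 → ξ₂ = (1·282.8 − 122)/1 = 160.8 mol/min.
Outlet amounts (n = n₀ + Σ ν·ξ):
  C: 780 − 2(282.8) = 214.5
  B: 0 + 1(282.8) − 1(160.8) = 122
  E: 0 + 2(160.8) = 321.5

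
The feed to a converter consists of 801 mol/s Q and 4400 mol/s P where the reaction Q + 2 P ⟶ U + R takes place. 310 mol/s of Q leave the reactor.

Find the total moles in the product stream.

For Q: n = n₀ − 1ξ → 310 = 801 − 1ξ, giving ξ = 491 mol/s.
Outlet amounts (n = n₀ + ν ξ):
  Q: 801 − 1(491) = 310
  P: 4400 − 2(491) = 3418
  U: 0 + 1(491) = 491
  R: 0 + 1(491) = 491
Total out = 310 + 3418 + 491 + 491 = 4710 mol/s.

4710 mol/s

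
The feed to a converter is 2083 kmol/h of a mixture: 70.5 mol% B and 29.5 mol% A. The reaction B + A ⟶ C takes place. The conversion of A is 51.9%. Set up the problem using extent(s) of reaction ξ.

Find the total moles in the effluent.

1760 kmol/h

A reacted = 0.519 × 614.5 = 318.9 kmol/h; ν_A = −1, so ξ = 318.9/1 = 318.9 kmol/h.
Outlet amounts (n = n₀ + ν ξ):
  B: 1469 − 1(318.9) = 1150
  A: 614.5 − 1(318.9) = 295.6
  C: 0 + 1(318.9) = 318.9
Total out = 1150 + 295.6 + 318.9 = 1764 kmol/h.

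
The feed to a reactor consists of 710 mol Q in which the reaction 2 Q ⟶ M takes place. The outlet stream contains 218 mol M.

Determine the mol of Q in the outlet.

274 mol

For M: n = n₀ + 1ξ → 218 = 0 + 1ξ, giving ξ = 218 mol.
Outlet amounts (n = n₀ + ν ξ):
  Q: 710 − 2(218) = 274
  M: 0 + 1(218) = 218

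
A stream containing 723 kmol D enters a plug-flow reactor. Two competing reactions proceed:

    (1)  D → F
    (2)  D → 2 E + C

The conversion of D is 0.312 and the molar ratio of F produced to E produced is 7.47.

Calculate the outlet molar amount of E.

Conversion of D: D consumed = 0.312 × 723 = 225.6 kmol = 1ξ₁ + 1ξ₂.
Selectivity: 1ξ₁ / (2ξ₂) = 7.47 → ξ₁ = 14.94 ξ₂.
Substitute: (1·14.94 + 1) ξ₂ = 225.6 → ξ₂ = 14.15 kmol, ξ₁ = 211.4 kmol.
Outlet amounts (n = n₀ + Σ ν·ξ):
  D: 723 − 1(211.4) − 1(14.15) = 497.4
  F: 0 + 1(211.4) = 211.4
  E: 0 + 2(14.15) = 28.3
  C: 0 + 1(14.15) = 14.15

28.3 kmol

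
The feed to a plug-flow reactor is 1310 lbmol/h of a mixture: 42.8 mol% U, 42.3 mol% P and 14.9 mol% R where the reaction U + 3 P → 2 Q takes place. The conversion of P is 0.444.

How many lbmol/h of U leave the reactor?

P reacted = 0.444 × 554.1 = 246 lbmol/h; ν_P = −3, so ξ = 246/3 = 82.01 lbmol/h.
Outlet amounts (n = n₀ + ν ξ):
  U: 560.7 − 1(82.01) = 478.7
  P: 554.1 − 3(82.01) = 308.1
  Q: 0 + 2(82.01) = 164
  R: 195.2 (inert)

479 lbmol/h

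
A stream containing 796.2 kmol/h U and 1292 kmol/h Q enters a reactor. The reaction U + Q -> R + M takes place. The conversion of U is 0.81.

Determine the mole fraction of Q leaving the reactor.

U reacted = 0.81 × 796.2 = 644.9 kmol/h; ν_U = −1, so ξ = 644.9/1 = 644.9 kmol/h.
Outlet amounts (n = n₀ + ν ξ):
  U: 796.2 − 1(644.9) = 151.3
  Q: 1292 − 1(644.9) = 647.1
  R: 0 + 1(644.9) = 644.9
  M: 0 + 1(644.9) = 644.9
Total out = 2088 kmol/h; y_Q = 647.1 / 2088 = 0.3099.

0.31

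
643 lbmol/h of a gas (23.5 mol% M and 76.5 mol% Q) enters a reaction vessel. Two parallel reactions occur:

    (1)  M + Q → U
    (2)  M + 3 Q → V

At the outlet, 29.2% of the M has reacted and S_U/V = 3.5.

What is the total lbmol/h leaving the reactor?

Conversion of M: M consumed = 0.292 × 151.1 = 44.12 lbmol/h = 1ξ₁ + 1ξ₂.
Selectivity: 1ξ₁ / (1ξ₂) = 3.5 → ξ₁ = 3.5 ξ₂.
Substitute: (1·3.5 + 1) ξ₂ = 44.12 → ξ₂ = 9.805 lbmol/h, ξ₁ = 34.32 lbmol/h.
Outlet amounts (n = n₀ + Σ ν·ξ):
  M: 151.1 − 1(34.32) − 1(9.805) = 107
  Q: 491.9 − 1(34.32) − 3(9.805) = 428.2
  U: 0 + 1(34.32) = 34.32
  V: 0 + 1(9.805) = 9.805
Total out = 107 + 428.2 + 34.32 + 9.805 = 579.3 lbmol/h.

579 lbmol/h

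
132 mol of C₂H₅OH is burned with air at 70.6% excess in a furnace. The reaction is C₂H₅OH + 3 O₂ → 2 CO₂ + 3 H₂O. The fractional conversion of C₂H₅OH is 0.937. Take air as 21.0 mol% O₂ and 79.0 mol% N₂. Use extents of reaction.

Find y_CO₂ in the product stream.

0.0712

Stoichiometric O₂ = 3 × 132 = 396 mol; O₂ fed = 396 × 1.706 = 675.6 mol.
N₂ fed = 675.6 × 79/21 = 2541 mol.
Fuel reacted = 0.937 × 132 → ξ = 123.7 mol.
Outlet (n = n₀ + ν ξ):
  C₂H₅OH: 132 − 1(123.7) = 8.316
  O₂: 675.6 − 3(123.7) = 304.5
  N₂: 2541 (inert)
  CO₂: 0 + 2(123.7) = 247.4
  H₂O: 0 + 3(123.7) = 371.1
Total out = 3473 mol; y_CO₂ = 247.4 / 3473 = 0.07123.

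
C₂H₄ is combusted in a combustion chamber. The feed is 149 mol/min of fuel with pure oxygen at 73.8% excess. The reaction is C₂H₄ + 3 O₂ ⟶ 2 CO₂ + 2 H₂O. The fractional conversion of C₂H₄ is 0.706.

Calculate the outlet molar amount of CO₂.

210 mol/min

Stoichiometric O₂ = 3 × 149 = 447 mol/min; O₂ fed = 447 × 1.738 = 776.9 mol/min.
Fuel reacted = 0.706 × 149 → ξ = 105.2 mol/min.
Outlet (n = n₀ + ν ξ):
  C₂H₄: 149 − 1(105.2) = 43.81
  O₂: 776.9 − 3(105.2) = 461.3
  CO₂: 0 + 2(105.2) = 210.4
  H₂O: 0 + 2(105.2) = 210.4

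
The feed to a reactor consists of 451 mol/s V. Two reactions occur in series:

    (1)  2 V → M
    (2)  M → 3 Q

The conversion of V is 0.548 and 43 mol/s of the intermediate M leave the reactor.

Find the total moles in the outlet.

Conversion of V: V consumed = 2ξ₁ = 0.548 × 451 → ξ₁ = 123.6 mol/s.
M balance: n_M = 0 + 1ξ₁ − 1ξ₂ = 43 → ξ₂ = (1·123.6 − 43)/1 = 80.57 mol/s.
Outlet amounts (n = n₀ + Σ ν·ξ):
  V: 451 − 2(123.6) = 203.9
  M: 0 + 1(123.6) − 1(80.57) = 43
  Q: 0 + 3(80.57) = 241.7
Total out = 203.9 + 43 + 241.7 = 488.6 mol/s.

489 mol/s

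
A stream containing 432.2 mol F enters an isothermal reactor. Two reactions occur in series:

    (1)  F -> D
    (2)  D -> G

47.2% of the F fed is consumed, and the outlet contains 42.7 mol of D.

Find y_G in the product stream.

0.373

Conversion of F: F consumed = 1ξ₁ = 0.472 × 432.2 → ξ₁ = 204 mol.
D balance: n_D = 0 + 1ξ₁ − 1ξ₂ = 42.7 → ξ₂ = (1·204 − 42.7)/1 = 161.3 mol.
Outlet amounts (n = n₀ + Σ ν·ξ):
  F: 432.2 − 1(204) = 228.2
  D: 0 + 1(204) − 1(161.3) = 42.7
  G: 0 + 1(161.3) = 161.3
Total out = 432.2 mol; y_G = 161.3 / 432.2 = 0.3732.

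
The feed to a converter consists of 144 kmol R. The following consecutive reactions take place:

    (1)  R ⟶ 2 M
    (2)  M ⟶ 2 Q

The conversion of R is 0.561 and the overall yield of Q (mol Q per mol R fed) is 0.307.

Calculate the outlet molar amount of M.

Conversion of R: R consumed = 1ξ₁ = 0.561 × 144 → ξ₁ = 80.78 kmol.
Yield of Q: 2ξ₂ / 144 = 0.307 → ξ₂ = 22.1 kmol.
Outlet amounts (n = n₀ + Σ ν·ξ):
  R: 144 − 1(80.78) = 63.22
  M: 0 + 2(80.78) − 1(22.1) = 139.5
  Q: 0 + 2(22.1) = 44.21

139 kmol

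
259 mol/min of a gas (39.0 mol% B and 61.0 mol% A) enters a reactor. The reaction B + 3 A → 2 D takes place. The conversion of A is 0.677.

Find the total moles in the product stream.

A reacted = 0.677 × 158 = 107 mol/min; ν_A = −3, so ξ = 107/3 = 35.65 mol/min.
Outlet amounts (n = n₀ + ν ξ):
  B: 101 − 1(35.65) = 65.36
  A: 158 − 3(35.65) = 51.03
  D: 0 + 2(35.65) = 71.31
Total out = 65.36 + 51.03 + 71.31 = 187.7 mol/min.

188 mol/min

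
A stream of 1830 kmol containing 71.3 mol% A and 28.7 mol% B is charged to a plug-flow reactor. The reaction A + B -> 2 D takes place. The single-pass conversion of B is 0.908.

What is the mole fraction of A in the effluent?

B reacted = 0.908 × 525.2 = 476.9 kmol; ν_B = −1, so ξ = 476.9/1 = 476.9 kmol.
Outlet amounts (n = n₀ + ν ξ):
  A: 1305 − 1(476.9) = 827.9
  B: 525.2 − 1(476.9) = 48.32
  D: 0 + 2(476.9) = 953.8
Total out = 1830 kmol; y_A = 827.9 / 1830 = 0.4524.

0.452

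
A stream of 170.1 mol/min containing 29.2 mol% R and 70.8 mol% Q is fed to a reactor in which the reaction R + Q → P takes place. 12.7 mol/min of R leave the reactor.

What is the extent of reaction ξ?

For R: n = n₀ − 1ξ → 12.7 = 49.67 − 1ξ, giving ξ = 36.97 mol/min.
Outlet amounts (n = n₀ + ν ξ):
  R: 49.67 − 1(36.97) = 12.7
  Q: 120.4 − 1(36.97) = 83.46
  P: 0 + 1(36.97) = 36.97

ξ = 37 mol/min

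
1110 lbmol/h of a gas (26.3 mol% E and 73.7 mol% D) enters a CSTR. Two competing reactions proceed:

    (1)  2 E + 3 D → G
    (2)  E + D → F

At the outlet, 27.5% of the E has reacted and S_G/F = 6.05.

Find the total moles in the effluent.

956 lbmol/h

Conversion of E: E consumed = 0.275 × 291.9 = 80.28 lbmol/h = 2ξ₁ + 1ξ₂.
Selectivity: 1ξ₁ / (1ξ₂) = 6.05 → ξ₁ = 6.05 ξ₂.
Substitute: (2·6.05 + 1) ξ₂ = 80.28 → ξ₂ = 6.128 lbmol/h, ξ₁ = 37.08 lbmol/h.
Outlet amounts (n = n₀ + Σ ν·ξ):
  E: 291.9 − 2(37.08) − 1(6.128) = 211.6
  D: 818.1 − 3(37.08) − 1(6.128) = 700.7
  G: 0 + 1(37.08) = 37.08
  F: 0 + 1(6.128) = 6.128
Total out = 211.6 + 700.7 + 37.08 + 6.128 = 955.6 lbmol/h.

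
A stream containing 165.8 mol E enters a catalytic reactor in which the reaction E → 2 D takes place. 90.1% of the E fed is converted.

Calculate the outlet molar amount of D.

E reacted = 0.901 × 165.8 = 149.4 mol; ν_E = −1, so ξ = 149.4/1 = 149.4 mol.
Outlet amounts (n = n₀ + ν ξ):
  E: 165.8 − 1(149.4) = 16.41
  D: 0 + 2(149.4) = 298.8

299 mol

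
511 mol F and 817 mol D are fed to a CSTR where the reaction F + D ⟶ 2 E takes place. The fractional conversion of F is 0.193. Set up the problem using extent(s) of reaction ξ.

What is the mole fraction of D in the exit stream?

0.541

F reacted = 0.193 × 511 = 98.62 mol; ν_F = −1, so ξ = 98.62/1 = 98.62 mol.
Outlet amounts (n = n₀ + ν ξ):
  F: 511 − 1(98.62) = 412.4
  D: 817 − 1(98.62) = 718.4
  E: 0 + 2(98.62) = 197.2
Total out = 1328 mol; y_D = 718.4 / 1328 = 0.5409.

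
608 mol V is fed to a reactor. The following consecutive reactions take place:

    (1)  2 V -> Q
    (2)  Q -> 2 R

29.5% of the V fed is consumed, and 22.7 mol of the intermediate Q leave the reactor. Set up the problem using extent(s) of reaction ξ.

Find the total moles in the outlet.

585 mol

Conversion of V: V consumed = 2ξ₁ = 0.295 × 608 → ξ₁ = 89.68 mol.
Q balance: n_Q = 0 + 1ξ₁ − 1ξ₂ = 22.7 → ξ₂ = (1·89.68 − 22.7)/1 = 66.98 mol.
Outlet amounts (n = n₀ + Σ ν·ξ):
  V: 608 − 2(89.68) = 428.6
  Q: 0 + 1(89.68) − 1(66.98) = 22.7
  R: 0 + 2(66.98) = 134
Total out = 428.6 + 22.7 + 134 = 585.3 mol.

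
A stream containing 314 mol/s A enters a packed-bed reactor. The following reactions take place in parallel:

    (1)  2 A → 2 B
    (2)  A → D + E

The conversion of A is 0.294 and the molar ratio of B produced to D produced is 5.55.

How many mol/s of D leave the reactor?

14.1 mol/s

Conversion of A: A consumed = 0.294 × 314 = 92.32 mol/s = 2ξ₁ + 1ξ₂.
Selectivity: 2ξ₁ / (1ξ₂) = 5.55 → ξ₁ = 2.775 ξ₂.
Substitute: (2·2.775 + 1) ξ₂ = 92.32 → ξ₂ = 14.09 mol/s, ξ₁ = 39.11 mol/s.
Outlet amounts (n = n₀ + Σ ν·ξ):
  A: 314 − 2(39.11) − 1(14.09) = 221.7
  B: 0 + 2(39.11) = 78.22
  D: 0 + 1(14.09) = 14.09
  E: 0 + 1(14.09) = 14.09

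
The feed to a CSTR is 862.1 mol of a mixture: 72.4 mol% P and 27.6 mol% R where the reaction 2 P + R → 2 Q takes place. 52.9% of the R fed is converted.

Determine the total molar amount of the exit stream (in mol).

R reacted = 0.529 × 237.9 = 125.9 mol; ν_R = −1, so ξ = 125.9/1 = 125.9 mol.
Outlet amounts (n = n₀ + ν ξ):
  P: 624.2 − 2(125.9) = 372.4
  R: 237.9 − 1(125.9) = 112.1
  Q: 0 + 2(125.9) = 251.7
Total out = 372.4 + 112.1 + 251.7 = 736.2 mol.

736 mol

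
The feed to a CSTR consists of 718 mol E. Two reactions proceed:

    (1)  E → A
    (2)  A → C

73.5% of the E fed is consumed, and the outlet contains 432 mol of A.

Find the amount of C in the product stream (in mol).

Conversion of E: E consumed = 1ξ₁ = 0.735 × 718 → ξ₁ = 527.7 mol.
A balance: n_A = 0 + 1ξ₁ − 1ξ₂ = 432 → ξ₂ = (1·527.7 − 432)/1 = 95.73 mol.
Outlet amounts (n = n₀ + Σ ν·ξ):
  E: 718 − 1(527.7) = 190.3
  A: 0 + 1(527.7) − 1(95.73) = 432
  C: 0 + 1(95.73) = 95.73

95.7 mol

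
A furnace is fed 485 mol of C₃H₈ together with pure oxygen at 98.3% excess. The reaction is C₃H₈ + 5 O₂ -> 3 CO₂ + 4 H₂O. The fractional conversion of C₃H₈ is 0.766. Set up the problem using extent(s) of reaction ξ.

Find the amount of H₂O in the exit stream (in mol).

Stoichiometric O₂ = 5 × 485 = 2425 mol; O₂ fed = 2425 × 1.983 = 4809 mol.
Fuel reacted = 0.766 × 485 → ξ = 371.5 mol.
Outlet (n = n₀ + ν ξ):
  C₃H₈: 485 − 1(371.5) = 113.5
  O₂: 4809 − 5(371.5) = 2951
  CO₂: 0 + 3(371.5) = 1115
  H₂O: 0 + 4(371.5) = 1486

1490 mol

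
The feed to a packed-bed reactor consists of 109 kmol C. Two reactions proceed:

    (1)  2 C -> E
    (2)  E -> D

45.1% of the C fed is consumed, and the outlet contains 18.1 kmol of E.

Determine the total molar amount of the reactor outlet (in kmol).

Conversion of C: C consumed = 2ξ₁ = 0.451 × 109 → ξ₁ = 24.58 kmol.
E balance: n_E = 0 + 1ξ₁ − 1ξ₂ = 18.1 → ξ₂ = (1·24.58 − 18.1)/1 = 6.479 kmol.
Outlet amounts (n = n₀ + Σ ν·ξ):
  C: 109 − 2(24.58) = 59.84
  E: 0 + 1(24.58) − 1(6.479) = 18.1
  D: 0 + 1(6.479) = 6.479
Total out = 59.84 + 18.1 + 6.479 = 84.42 kmol.

84.4 kmol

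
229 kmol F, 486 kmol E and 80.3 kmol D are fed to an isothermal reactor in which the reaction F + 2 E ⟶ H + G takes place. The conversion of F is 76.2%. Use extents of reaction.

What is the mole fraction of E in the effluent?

0.221

F reacted = 0.762 × 229 = 174.5 kmol; ν_F = −1, so ξ = 174.5/1 = 174.5 kmol.
Outlet amounts (n = n₀ + ν ξ):
  F: 229 − 1(174.5) = 54.5
  E: 486 − 2(174.5) = 137
  H: 0 + 1(174.5) = 174.5
  G: 0 + 1(174.5) = 174.5
  D: 80.3 (inert)
Total out = 620.8 kmol; y_E = 137 / 620.8 = 0.2207.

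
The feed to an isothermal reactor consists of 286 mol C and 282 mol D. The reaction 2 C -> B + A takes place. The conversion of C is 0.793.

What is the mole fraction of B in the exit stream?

C reacted = 0.793 × 286 = 226.8 mol; ν_C = −2, so ξ = 226.8/2 = 113.4 mol.
Outlet amounts (n = n₀ + ν ξ):
  C: 286 − 2(113.4) = 59.2
  B: 0 + 1(113.4) = 113.4
  A: 0 + 1(113.4) = 113.4
  D: 282 (inert)
Total out = 568 mol; y_B = 113.4 / 568 = 0.1996.

0.2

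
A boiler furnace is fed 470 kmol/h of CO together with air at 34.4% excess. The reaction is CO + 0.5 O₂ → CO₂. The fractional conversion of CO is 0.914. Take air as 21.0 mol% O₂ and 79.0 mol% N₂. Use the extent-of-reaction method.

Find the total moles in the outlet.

Stoichiometric O₂ = 0.5 × 470 = 235 kmol/h; O₂ fed = 235 × 1.344 = 315.8 kmol/h.
N₂ fed = 315.8 × 79/21 = 1188 kmol/h.
Fuel reacted = 0.914 × 470 → ξ = 429.6 kmol/h.
Outlet (n = n₀ + ν ξ):
  CO: 470 − 1(429.6) = 40.42
  O₂: 315.8 − 0.5(429.6) = 101
  N₂: 1188 (inert)
  CO₂: 0 + 1(429.6) = 429.6
Total out = 40.42 + 101 + 1188 + 429.6 = 1759 kmol/h.

1760 kmol/h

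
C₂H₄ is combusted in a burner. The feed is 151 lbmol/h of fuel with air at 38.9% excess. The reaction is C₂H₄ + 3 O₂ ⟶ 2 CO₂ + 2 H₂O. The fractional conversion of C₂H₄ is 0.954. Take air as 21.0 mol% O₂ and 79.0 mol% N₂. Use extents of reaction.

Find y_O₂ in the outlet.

Stoichiometric O₂ = 3 × 151 = 453 lbmol/h; O₂ fed = 453 × 1.389 = 629.2 lbmol/h.
N₂ fed = 629.2 × 79/21 = 2367 lbmol/h.
Fuel reacted = 0.954 × 151 → ξ = 144.1 lbmol/h.
Outlet (n = n₀ + ν ξ):
  C₂H₄: 151 − 1(144.1) = 6.946
  O₂: 629.2 − 3(144.1) = 197.1
  N₂: 2367 (inert)
  CO₂: 0 + 2(144.1) = 288.1
  H₂O: 0 + 2(144.1) = 288.1
Total out = 3147 lbmol/h; y_O₂ = 197.1 / 3147 = 0.06261.

0.0626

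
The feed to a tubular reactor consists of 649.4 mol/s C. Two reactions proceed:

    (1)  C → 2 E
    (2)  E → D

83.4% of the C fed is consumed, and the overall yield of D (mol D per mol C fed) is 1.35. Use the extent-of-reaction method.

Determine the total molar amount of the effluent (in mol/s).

Conversion of C: C consumed = 1ξ₁ = 0.834 × 649.4 → ξ₁ = 541.6 mol/s.
Yield of D: 1ξ₂ / 649.4 = 1.35 → ξ₂ = 876.7 mol/s.
Outlet amounts (n = n₀ + Σ ν·ξ):
  C: 649.4 − 1(541.6) = 107.8
  E: 0 + 2(541.6) − 1(876.7) = 206.5
  D: 0 + 1(876.7) = 876.7
Total out = 107.8 + 206.5 + 876.7 = 1191 mol/s.

1190 mol/s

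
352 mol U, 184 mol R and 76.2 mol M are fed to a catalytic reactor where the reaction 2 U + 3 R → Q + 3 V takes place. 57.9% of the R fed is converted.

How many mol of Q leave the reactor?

35.5 mol

R reacted = 0.579 × 184 = 106.5 mol; ν_R = −3, so ξ = 106.5/3 = 35.51 mol.
Outlet amounts (n = n₀ + ν ξ):
  U: 352 − 2(35.51) = 281
  R: 184 − 3(35.51) = 77.46
  Q: 0 + 1(35.51) = 35.51
  V: 0 + 3(35.51) = 106.5
  M: 76.2 (inert)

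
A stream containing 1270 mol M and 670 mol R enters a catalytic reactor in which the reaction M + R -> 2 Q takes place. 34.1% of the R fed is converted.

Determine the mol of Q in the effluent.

R reacted = 0.341 × 670 = 228.5 mol; ν_R = −1, so ξ = 228.5/1 = 228.5 mol.
Outlet amounts (n = n₀ + ν ξ):
  M: 1270 − 1(228.5) = 1042
  R: 670 − 1(228.5) = 441.5
  Q: 0 + 2(228.5) = 456.9

457 mol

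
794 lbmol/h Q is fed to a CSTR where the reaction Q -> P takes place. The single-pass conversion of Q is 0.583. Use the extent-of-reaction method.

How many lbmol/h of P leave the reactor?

463 lbmol/h

Q reacted = 0.583 × 794 = 462.9 lbmol/h; ν_Q = −1, so ξ = 462.9/1 = 462.9 lbmol/h.
Outlet amounts (n = n₀ + ν ξ):
  Q: 794 − 1(462.9) = 331.1
  P: 0 + 1(462.9) = 462.9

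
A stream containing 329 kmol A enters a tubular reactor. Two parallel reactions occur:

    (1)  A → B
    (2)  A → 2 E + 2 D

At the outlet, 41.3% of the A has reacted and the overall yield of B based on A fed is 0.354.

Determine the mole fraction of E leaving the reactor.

0.1

Yield of B: 1ξ₁ / 329 = 0.354 → ξ₁ = 116.5 kmol.
Conversion of A: 1ξ₁ + 1ξ₂ = 0.413 × 329 = 135.9 → ξ₂ = 19.41 kmol.
Outlet amounts (n = n₀ + Σ ν·ξ):
  A: 329 − 1(116.5) − 1(19.41) = 193.1
  B: 0 + 1(116.5) = 116.5
  E: 0 + 2(19.41) = 38.82
  D: 0 + 2(19.41) = 38.82
Total out = 387.2 kmol; y_E = 38.82 / 387.2 = 0.1003.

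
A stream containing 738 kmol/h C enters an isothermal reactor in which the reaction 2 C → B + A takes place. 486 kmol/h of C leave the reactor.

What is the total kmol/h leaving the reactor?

For C: n = n₀ − 2ξ → 486 = 738 − 2ξ, giving ξ = 126 kmol/h.
Outlet amounts (n = n₀ + ν ξ):
  C: 738 − 2(126) = 486
  B: 0 + 1(126) = 126
  A: 0 + 1(126) = 126
Total out = 486 + 126 + 126 = 738 kmol/h.

738 kmol/h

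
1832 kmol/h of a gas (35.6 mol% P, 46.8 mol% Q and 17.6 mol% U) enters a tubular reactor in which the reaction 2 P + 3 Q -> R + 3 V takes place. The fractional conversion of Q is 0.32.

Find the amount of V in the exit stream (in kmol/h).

Q reacted = 0.32 × 857.4 = 274.4 kmol/h; ν_Q = −3, so ξ = 274.4/3 = 91.45 kmol/h.
Outlet amounts (n = n₀ + ν ξ):
  P: 652.2 − 2(91.45) = 469.3
  Q: 857.4 − 3(91.45) = 583
  R: 0 + 1(91.45) = 91.45
  V: 0 + 3(91.45) = 274.4
  U: 322.4 (inert)

274 kmol/h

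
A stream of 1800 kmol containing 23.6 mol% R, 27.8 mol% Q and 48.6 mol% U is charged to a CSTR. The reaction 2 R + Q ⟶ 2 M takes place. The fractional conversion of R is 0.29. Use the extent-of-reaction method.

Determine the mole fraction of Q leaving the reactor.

0.252

R reacted = 0.29 × 424.8 = 123.2 kmol; ν_R = −2, so ξ = 123.2/2 = 61.6 kmol.
Outlet amounts (n = n₀ + ν ξ):
  R: 424.8 − 2(61.6) = 301.6
  Q: 500.4 − 1(61.6) = 438.8
  M: 0 + 2(61.6) = 123.2
  U: 874.8 (inert)
Total out = 1738 kmol; y_Q = 438.8 / 1738 = 0.2524.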